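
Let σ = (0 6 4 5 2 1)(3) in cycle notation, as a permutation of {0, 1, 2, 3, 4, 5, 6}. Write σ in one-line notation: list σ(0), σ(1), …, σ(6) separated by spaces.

Image by image: 0→6, 1→0, 2→1, 3→3, 4→5, 5→2, 6→4.
Listing these in domain order gives 6 0 1 3 5 2 4.

6 0 1 3 5 2 4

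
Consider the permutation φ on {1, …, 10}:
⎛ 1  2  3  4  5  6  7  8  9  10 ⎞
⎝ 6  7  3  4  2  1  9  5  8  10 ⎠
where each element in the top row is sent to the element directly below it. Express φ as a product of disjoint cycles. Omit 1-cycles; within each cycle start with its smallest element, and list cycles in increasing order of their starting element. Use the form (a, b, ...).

Start at 1 and follow images: 1 → 6 → 1, giving the cycle (1, 6).
Continuing from each remaining unvisited element yields (1, 6)(2, 7, 9, 8, 5).

(1, 6)(2, 7, 9, 8, 5)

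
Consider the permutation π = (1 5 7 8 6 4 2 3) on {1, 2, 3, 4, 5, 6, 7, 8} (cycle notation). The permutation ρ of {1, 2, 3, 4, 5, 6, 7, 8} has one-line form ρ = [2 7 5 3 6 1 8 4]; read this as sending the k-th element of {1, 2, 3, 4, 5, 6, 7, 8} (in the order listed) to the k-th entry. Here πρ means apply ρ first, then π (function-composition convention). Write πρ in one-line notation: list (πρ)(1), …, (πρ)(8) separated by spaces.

3 8 7 1 4 5 6 2

(πρ)(x) = π(ρ(x)). Computing each image: π(ρ(1)) = π(2) = 3, π(ρ(2)) = π(7) = 8, π(ρ(3)) = π(5) = 7, π(ρ(4)) = π(3) = 1, π(ρ(5)) = π(6) = 4, π(ρ(6)) = π(1) = 5, π(ρ(7)) = π(8) = 6, π(ρ(8)) = π(4) = 2.
Hence πρ = [3 8 7 1 4 5 6 2].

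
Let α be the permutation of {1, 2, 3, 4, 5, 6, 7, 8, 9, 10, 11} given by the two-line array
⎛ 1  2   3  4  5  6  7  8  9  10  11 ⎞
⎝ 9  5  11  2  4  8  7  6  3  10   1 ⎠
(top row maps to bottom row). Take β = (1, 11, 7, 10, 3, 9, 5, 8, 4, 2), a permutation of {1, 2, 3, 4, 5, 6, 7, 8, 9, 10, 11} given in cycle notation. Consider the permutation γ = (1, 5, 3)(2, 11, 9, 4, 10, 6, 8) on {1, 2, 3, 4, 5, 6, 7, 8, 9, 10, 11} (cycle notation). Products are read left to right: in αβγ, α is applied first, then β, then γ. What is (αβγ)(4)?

Apply the permutations in order: α(4) = 2, then β(2) = 1, then γ(1) = 5. So (αβγ)(4) = 5.

5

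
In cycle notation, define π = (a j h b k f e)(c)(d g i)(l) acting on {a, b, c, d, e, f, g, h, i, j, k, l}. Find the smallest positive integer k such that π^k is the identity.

The cycle type of π is (7, 3, 1, 1).
The order is lcm(7, 3) = 21.

21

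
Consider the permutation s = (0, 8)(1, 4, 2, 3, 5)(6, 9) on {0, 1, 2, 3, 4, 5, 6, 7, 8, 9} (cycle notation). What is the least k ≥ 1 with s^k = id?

The disjoint cycles have lengths 5, 2, 2, 1.
The order is lcm(5, 2, 2) = 10.

10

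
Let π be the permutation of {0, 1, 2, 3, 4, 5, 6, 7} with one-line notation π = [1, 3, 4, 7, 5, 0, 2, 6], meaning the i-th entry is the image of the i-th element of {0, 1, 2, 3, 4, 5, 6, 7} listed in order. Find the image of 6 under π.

6 is element number 7 of the domain, and entry number 7 of the one-line form is 2, so π(6) = 2.

2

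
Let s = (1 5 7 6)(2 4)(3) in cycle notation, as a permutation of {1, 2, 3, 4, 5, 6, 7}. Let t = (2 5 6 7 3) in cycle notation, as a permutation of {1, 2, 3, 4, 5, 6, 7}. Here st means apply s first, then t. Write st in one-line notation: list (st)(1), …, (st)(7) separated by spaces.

(st)(x) = t(s(x)). Computing each image: t(s(1)) = t(5) = 6, t(s(2)) = t(4) = 4, t(s(3)) = t(3) = 2, t(s(4)) = t(2) = 5, t(s(5)) = t(7) = 3, t(s(6)) = t(1) = 1, t(s(7)) = t(6) = 7.
Hence st = [6 4 2 5 3 1 7].

6 4 2 5 3 1 7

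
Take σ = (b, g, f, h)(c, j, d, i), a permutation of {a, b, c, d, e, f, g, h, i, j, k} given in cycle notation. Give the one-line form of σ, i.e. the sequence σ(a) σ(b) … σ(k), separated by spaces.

Reading each image from the cycles: a↦a, b↦g, c↦j, d↦i, e↦e, f↦h, g↦f, h↦b, i↦c, j↦d, k↦k.
So the one-line form is a g j i e h f b c d k.

a g j i e h f b c d k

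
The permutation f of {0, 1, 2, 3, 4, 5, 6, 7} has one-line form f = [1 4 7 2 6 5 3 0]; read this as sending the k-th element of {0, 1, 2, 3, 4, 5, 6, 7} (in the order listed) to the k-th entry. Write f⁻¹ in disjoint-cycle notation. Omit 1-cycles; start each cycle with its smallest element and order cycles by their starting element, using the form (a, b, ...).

(0, 7, 2, 3, 6, 4, 1)

The cycle decomposition of f is (0, 1, 4, 6, 3, 2, 7).
Reversing each cycle (and rotating so the smallest element leads) gives f⁻¹ = (0, 7, 2, 3, 6, 4, 1).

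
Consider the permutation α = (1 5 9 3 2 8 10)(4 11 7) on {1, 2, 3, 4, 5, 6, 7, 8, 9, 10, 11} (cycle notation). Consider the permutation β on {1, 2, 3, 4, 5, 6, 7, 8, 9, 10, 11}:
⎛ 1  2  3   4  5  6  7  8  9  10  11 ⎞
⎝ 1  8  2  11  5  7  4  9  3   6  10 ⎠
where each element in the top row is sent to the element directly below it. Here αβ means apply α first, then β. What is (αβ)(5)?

First apply α: α(5) = 9, then β(9) = 3. Thus (αβ)(5) = 3.

3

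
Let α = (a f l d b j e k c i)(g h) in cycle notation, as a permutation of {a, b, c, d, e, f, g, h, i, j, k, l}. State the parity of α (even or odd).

The cycle lengths are 10, 2.
A cycle is odd iff its length is even; α has 2 even-length cycles, so sgn(α) = (−1)^2 and α is even.

even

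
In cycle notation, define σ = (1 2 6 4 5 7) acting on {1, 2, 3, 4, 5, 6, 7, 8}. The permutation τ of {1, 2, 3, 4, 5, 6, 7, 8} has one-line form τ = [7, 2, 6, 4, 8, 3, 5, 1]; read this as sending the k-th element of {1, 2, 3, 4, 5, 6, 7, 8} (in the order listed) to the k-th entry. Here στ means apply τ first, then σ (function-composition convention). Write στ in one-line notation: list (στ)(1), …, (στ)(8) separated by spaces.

1 6 4 5 8 3 7 2

(στ)(x) = σ(τ(x)). Computing each image: σ(τ(1)) = σ(7) = 1, σ(τ(2)) = σ(2) = 6, σ(τ(3)) = σ(6) = 4, σ(τ(4)) = σ(4) = 5, σ(τ(5)) = σ(8) = 8, σ(τ(6)) = σ(3) = 3, σ(τ(7)) = σ(5) = 7, σ(τ(8)) = σ(1) = 2.
Hence στ = [1 6 4 5 8 3 7 2].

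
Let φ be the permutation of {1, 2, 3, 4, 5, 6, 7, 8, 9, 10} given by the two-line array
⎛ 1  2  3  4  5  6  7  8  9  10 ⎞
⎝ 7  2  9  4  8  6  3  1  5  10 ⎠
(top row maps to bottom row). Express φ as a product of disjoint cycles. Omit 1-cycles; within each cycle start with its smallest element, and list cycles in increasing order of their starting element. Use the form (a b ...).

Start at 1 and follow images: 1 → 7 → 3 → 9 → 5 → 8 → 1, giving the cycle (1 7 3 9 5 8).
Repeating from the next unused element and collecting all non-trivial cycles gives (1 7 3 9 5 8).

(1 7 3 9 5 8)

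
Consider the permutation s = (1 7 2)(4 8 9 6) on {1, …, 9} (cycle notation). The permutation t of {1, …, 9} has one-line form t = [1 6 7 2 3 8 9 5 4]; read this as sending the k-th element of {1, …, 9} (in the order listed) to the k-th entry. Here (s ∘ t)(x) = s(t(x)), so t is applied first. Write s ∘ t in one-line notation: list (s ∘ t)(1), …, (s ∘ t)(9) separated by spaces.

Chase each element through t then s: 1 → 1 → 7; 2 → 6 → 4; 3 → 7 → 2; 4 → 2 → 1; 5 → 3 → 3; 6 → 8 → 9; 7 → 9 → 6; 8 → 5 → 5; 9 → 4 → 8.
Collecting the images, s ∘ t = [7 4 2 1 3 9 6 5 8].

7 4 2 1 3 9 6 5 8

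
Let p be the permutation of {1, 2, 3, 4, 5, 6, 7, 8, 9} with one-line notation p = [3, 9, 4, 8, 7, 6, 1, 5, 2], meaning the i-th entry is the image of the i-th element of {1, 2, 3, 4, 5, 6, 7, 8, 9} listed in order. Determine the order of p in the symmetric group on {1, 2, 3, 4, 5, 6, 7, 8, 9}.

6

Decomposing into disjoint cycles gives cycle lengths 6, 2, 1.
Since disjoint cycles commute, ord(p) = lcm(6, 2) = 6.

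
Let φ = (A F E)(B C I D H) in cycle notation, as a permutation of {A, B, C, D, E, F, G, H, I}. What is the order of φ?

The cycle type of φ is (5, 3, 1).
Since disjoint cycles commute, ord(φ) = lcm(5, 3) = 15.

15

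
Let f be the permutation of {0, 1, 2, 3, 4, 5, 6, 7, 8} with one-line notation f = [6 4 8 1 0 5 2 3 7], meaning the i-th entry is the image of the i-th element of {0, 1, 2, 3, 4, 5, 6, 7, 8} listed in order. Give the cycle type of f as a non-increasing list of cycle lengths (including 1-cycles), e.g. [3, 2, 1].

[8, 1]

The disjoint cycles are (0 6 2 8 7 3 1 4)(5), with lengths 8, 1 in non-increasing order.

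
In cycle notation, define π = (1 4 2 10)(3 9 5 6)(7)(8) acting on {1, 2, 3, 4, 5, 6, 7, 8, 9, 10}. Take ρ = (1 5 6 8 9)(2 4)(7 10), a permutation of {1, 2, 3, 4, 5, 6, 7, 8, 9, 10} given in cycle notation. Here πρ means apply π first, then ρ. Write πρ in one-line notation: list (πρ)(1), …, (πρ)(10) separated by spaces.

2 7 1 4 8 3 10 9 6 5

(πρ)(x) = ρ(π(x)). Computing each image: ρ(π(1)) = ρ(4) = 2, ρ(π(2)) = ρ(10) = 7, ρ(π(3)) = ρ(9) = 1, ρ(π(4)) = ρ(2) = 4, ρ(π(5)) = ρ(6) = 8, ρ(π(6)) = ρ(3) = 3, ρ(π(7)) = ρ(7) = 10, ρ(π(8)) = ρ(8) = 9, ρ(π(9)) = ρ(5) = 6, ρ(π(10)) = ρ(1) = 5.
Hence πρ = [2 7 1 4 8 3 10 9 6 5].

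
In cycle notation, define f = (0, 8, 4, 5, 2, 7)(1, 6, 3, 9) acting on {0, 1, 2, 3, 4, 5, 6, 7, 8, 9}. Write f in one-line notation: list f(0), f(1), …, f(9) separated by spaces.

Reading each image from the cycles: 0→8, 1→6, 2→7, 3→9, 4→5, 5→2, 6→3, 7→0, 8→4, 9→1.
Listing these in domain order gives 8 6 7 9 5 2 3 0 4 1.

8 6 7 9 5 2 3 0 4 1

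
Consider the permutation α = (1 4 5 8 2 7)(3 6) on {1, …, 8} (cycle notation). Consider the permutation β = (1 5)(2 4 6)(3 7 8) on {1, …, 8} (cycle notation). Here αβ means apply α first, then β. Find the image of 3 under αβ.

α(3) = 6, then β(6) = 2; composing gives (αβ)(3) = 2.

2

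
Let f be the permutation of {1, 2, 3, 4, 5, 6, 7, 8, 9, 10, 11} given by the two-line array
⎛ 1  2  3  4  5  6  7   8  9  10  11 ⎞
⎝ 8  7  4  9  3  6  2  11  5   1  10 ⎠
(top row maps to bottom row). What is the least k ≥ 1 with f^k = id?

Decomposing into disjoint cycles gives cycle lengths 4, 4, 2, 1.
The order of f is the least common multiple of its cycle lengths: lcm(4, 4, 2) = 4.

4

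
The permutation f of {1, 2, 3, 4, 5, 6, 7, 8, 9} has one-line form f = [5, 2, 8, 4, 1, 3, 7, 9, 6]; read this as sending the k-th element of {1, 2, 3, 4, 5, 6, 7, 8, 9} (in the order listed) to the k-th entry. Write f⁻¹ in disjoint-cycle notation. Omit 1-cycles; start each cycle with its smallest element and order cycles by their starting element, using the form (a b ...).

(1 5)(3 6 9 8)

First write f in disjoint cycles: (1 5)(3 8 9 6).
Reversing each cycle (and rotating so the smallest element leads) gives f⁻¹ = (1 5)(3 6 9 8).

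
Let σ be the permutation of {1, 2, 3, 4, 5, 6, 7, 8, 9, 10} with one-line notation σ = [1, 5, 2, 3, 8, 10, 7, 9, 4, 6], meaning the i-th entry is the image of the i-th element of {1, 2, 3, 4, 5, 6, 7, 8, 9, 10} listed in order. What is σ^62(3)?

5

Tracing 3 → 2 → … returns to 3 after 6 steps, so 3 lies in a 6-cycle (2 5 8 9 4 3).
On a 6-cycle, σ^6 is the identity, so σ^62 = σ^2 there (62 ≡ 2 mod 6).
Stepping 2 places around the cycle: 3 → 2 → 5.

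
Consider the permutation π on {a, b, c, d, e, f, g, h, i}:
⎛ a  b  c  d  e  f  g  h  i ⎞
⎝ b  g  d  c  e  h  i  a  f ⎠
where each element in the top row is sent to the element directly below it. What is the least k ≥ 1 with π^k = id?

6

Writing π as disjoint cycles, the cycle lengths are 6, 2, 1.
The order is lcm(6, 2) = 6.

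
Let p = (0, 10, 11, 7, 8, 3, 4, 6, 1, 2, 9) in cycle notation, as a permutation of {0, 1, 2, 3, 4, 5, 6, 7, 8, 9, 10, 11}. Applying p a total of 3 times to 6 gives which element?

6 lies in the 11-cycle (0, 10, 11, 7, 8, 3, 4, 6, 1, 2, 9).
Advancing 3 steps from 6: 6 → 1 → 2 → 9.

9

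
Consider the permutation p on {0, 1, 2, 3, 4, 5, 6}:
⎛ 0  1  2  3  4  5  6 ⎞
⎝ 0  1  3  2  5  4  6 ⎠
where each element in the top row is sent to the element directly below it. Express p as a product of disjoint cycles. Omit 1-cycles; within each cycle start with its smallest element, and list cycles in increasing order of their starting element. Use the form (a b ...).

(2 3)(4 5)

From 2: 2 → 3 → 2, closing the cycle (2 3).
Continuing from each remaining unvisited element yields (2 3)(4 5).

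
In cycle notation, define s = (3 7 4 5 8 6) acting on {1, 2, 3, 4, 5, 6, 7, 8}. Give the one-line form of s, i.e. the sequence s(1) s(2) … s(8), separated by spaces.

1 2 7 5 8 3 4 6

Image by image: 1↦1, 2↦2, 3↦7, 4↦5, 5↦8, 6↦3, 7↦4, 8↦6.
So the one-line form is 1 2 7 5 8 3 4 6.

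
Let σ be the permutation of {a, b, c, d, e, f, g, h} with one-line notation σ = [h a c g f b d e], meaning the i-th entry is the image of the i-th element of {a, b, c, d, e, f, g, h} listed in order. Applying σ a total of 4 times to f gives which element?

Tracing f → b → … returns to f after 5 steps, so f lies in a 5-cycle (a h e f b).
Advancing 4 steps from f: f → b → a → h → e.

e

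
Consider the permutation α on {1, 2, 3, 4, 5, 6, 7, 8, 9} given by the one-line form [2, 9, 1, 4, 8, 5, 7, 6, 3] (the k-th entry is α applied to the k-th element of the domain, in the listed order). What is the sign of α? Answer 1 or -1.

-1

In disjoint-cycle form the cycle lengths are 4, 3, 1, 1.
A cycle of length ℓ contributes ℓ−1 transpositions, so α is a product of 3 + 2 = 5 transpositions — odd.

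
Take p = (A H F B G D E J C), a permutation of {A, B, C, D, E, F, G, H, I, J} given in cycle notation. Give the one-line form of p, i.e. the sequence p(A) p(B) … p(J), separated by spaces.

Image by image: A↦H, B↦G, C↦A, D↦E, E↦J, F↦B, G↦D, H↦F, I↦I, J↦C.
Listing these in domain order gives H G A E J B D F I C.

H G A E J B D F I C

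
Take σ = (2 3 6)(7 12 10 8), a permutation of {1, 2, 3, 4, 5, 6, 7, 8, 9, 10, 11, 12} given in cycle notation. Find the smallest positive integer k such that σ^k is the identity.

The cycle type of σ is (4, 3, 1, 1, 1, 1, 1).
The order is lcm(4, 3) = 12.

12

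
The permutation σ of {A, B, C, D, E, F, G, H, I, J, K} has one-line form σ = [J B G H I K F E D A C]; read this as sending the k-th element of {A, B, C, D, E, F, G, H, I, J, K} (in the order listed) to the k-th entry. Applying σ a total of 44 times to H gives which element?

H

Tracing H → E → … returns to H after 4 steps, so H lies in a 4-cycle (D, H, E, I).
On a 4-cycle, σ^4 is the identity, so σ^44 = σ^0 there (44 ≡ 0 mod 4).
So σ^44(H) = H.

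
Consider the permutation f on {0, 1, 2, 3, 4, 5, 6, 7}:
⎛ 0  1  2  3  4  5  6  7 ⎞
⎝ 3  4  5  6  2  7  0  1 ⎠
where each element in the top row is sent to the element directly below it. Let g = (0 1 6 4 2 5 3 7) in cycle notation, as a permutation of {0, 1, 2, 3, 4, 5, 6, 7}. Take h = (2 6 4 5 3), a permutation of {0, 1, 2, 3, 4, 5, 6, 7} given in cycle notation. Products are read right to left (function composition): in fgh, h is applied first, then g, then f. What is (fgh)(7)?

3

Apply the permutations in order: h(7) = 7, then g(7) = 0, then f(0) = 3. So (fgh)(7) = 3.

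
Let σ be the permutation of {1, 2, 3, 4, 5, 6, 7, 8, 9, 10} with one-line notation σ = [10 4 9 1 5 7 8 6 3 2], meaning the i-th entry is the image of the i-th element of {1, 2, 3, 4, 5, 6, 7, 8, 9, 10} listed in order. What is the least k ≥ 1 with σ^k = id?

12

Decomposing into disjoint cycles gives cycle lengths 4, 3, 2, 1.
The order of σ is the least common multiple of its cycle lengths: lcm(4, 3, 2) = 12.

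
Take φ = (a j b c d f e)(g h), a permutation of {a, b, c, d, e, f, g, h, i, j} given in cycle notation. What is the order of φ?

The cycle type of φ is (7, 2, 1).
The order is lcm(7, 2) = 14.

14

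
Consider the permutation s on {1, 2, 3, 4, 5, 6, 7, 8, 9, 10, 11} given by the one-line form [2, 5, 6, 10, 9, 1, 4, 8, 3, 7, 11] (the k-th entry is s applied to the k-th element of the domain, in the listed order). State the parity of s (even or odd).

In disjoint-cycle form the cycle lengths are 6, 3, 1, 1.
A cycle of length ℓ contributes ℓ−1 transpositions, so s is a product of 5 + 2 = 7 transpositions — odd.

odd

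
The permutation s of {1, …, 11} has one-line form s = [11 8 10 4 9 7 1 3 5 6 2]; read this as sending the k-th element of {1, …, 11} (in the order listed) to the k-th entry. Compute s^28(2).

Tracing 2 → 8 → … returns to 2 after 8 steps, so 2 lies in an 8-cycle (1 11 2 8 3 10 6 7).
On an 8-cycle, s^8 is the identity, so s^28 = s^4 there (28 ≡ 4 mod 8).
Stepping 4 places around the cycle: 2 → 8 → 3 → 10 → 6.

6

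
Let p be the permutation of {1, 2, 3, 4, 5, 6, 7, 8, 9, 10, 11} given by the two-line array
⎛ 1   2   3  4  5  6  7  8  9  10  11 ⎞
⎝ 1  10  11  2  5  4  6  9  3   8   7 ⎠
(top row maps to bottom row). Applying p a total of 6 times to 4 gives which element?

Tracing 4 → 2 → … returns to 4 after 9 steps, so 4 lies in a 9-cycle (2, 10, 8, 9, 3, 11, 7, 6, 4).
Advancing 6 steps from 4: 4 → 2 → 10 → 8 → 9 → 3 → 11.

11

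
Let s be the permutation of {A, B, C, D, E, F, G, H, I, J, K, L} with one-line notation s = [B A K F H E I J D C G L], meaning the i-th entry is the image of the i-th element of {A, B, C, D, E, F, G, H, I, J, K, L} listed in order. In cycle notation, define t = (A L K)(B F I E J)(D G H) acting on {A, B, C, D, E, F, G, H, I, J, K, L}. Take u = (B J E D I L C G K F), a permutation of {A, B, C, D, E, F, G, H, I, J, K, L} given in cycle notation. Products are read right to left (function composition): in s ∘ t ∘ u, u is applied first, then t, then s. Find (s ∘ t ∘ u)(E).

(s ∘ t ∘ u)(E) = s(t(u(E))). u(E) = D, then t(D) = G, then s(G) = I, so the result is I.

I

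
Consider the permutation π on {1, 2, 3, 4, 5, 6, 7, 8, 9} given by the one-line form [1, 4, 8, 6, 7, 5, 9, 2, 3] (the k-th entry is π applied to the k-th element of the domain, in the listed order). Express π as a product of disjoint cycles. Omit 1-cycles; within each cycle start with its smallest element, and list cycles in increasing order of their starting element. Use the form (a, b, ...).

Start at 2 and follow images: 2 → 4 → 6 → 5 → 7 → 9 → 3 → 8 → 2, giving the cycle (2, 4, 6, 5, 7, 9, 3, 8).
Continuing from each remaining unvisited element yields (2, 4, 6, 5, 7, 9, 3, 8).

(2, 4, 6, 5, 7, 9, 3, 8)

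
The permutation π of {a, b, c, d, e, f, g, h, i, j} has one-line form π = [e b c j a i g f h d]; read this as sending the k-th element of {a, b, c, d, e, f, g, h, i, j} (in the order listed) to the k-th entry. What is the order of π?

6

Writing π as disjoint cycles, the cycle lengths are 3, 2, 2, 1, 1, 1.
Since disjoint cycles commute, ord(π) = lcm(3, 2, 2) = 6.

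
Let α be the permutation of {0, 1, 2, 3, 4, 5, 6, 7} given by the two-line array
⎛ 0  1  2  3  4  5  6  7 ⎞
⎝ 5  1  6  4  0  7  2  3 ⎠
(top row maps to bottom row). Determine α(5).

The entry below 5 in the array is 7, so α(5) = 7.

7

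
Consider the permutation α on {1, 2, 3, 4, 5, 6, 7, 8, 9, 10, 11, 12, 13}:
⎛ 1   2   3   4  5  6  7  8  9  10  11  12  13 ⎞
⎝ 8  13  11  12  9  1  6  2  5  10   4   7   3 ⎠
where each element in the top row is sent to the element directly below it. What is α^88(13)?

Tracing 13 → 3 → … returns to 13 after 10 steps, so 13 lies in a 10-cycle (1 8 2 13 3 11 4 12 7 6).
On a 10-cycle, α^10 is the identity, so α^88 = α^8 there (88 ≡ 8 mod 10).
Stepping 8 places around the cycle: 13 → 3 → 11 → 4 → 12 → 7 → 6 → 1 → 8.

8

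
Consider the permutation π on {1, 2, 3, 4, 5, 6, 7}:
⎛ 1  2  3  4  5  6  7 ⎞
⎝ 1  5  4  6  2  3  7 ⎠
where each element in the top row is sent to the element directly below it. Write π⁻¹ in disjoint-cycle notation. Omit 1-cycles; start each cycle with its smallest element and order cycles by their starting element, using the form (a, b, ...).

The cycle decomposition of π is (2, 5)(3, 4, 6).
Reversing each cycle (and rotating so the smallest element leads) gives π⁻¹ = (2, 5)(3, 6, 4).

(2, 5)(3, 6, 4)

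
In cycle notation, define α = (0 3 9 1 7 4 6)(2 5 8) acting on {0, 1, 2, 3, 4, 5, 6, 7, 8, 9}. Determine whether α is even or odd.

even

The cycle lengths are 7, 3.
A cycle is odd iff its length is even; α has 0 even-length cycles, so sgn(α) = (−1)^0 and α is even.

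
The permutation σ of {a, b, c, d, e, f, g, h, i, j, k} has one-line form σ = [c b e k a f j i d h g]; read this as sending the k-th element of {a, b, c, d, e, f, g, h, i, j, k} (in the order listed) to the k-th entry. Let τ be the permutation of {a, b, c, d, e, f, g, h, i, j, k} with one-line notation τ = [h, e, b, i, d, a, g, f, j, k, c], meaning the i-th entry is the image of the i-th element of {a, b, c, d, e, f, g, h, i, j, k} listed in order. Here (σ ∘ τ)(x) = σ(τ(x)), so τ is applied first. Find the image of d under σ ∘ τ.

d

(σ ∘ τ)(d) = σ(τ(d)). τ(d) = i, then σ(i) = d. So (σ ∘ τ)(d) = d.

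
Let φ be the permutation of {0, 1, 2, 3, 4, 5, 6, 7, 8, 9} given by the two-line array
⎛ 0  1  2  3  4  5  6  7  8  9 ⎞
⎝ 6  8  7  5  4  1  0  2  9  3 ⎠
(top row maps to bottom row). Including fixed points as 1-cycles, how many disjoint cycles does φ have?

4

The cycle decomposition is (0 6)(1 8 9 3 5)(2 7)(4), which has 4 cycles (counting 1-cycles).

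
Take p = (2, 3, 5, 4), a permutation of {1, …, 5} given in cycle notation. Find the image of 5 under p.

4

Within (2, 3, 5, 4), 5 ↦ 4.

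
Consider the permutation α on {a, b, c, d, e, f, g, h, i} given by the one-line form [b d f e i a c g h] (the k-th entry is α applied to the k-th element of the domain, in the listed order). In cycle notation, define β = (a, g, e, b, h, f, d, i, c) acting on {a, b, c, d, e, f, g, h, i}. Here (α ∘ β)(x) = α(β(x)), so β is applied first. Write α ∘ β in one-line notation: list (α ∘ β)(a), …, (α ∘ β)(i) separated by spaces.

(α ∘ β)(x) = α(β(x)). Computing each image: α(β(a)) = α(g) = c, α(β(b)) = α(h) = g, α(β(c)) = α(a) = b, α(β(d)) = α(i) = h, α(β(e)) = α(b) = d, α(β(f)) = α(d) = e, α(β(g)) = α(e) = i, α(β(h)) = α(f) = a, α(β(i)) = α(c) = f.
Hence α ∘ β = [c g b h d e i a f].

c g b h d e i a f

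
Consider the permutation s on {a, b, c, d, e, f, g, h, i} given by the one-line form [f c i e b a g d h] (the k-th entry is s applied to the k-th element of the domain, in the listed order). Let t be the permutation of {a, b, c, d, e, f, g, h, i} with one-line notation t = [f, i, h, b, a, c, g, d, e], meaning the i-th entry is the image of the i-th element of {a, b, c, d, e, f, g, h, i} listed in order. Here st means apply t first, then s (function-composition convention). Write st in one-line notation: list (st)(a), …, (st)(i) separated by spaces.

For each element, apply t then s: a → f → a; b → i → h; c → h → d; d → b → c; e → a → f; f → c → i; g → g → g; h → d → e; i → e → b.
So st in one-line form is a h d c f i g e b.

a h d c f i g e b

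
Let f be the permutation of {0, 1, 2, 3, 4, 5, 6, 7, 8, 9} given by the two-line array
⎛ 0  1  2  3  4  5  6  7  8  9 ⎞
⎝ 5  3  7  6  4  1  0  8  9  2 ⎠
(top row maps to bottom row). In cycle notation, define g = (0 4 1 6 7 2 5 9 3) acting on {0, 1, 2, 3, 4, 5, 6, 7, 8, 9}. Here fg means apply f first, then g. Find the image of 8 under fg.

First apply f: f(8) = 9, then g(9) = 3. Thus (fg)(8) = 3.

3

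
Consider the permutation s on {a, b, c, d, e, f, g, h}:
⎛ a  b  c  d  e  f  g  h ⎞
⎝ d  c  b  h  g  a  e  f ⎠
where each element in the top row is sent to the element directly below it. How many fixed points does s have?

0

No element satisfies s(x) = x, so there are 0 fixed points.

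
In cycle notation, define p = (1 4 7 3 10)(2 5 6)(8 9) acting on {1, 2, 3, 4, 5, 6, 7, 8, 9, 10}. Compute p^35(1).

1 lies in the 5-cycle (1 4 7 3 10).
Powers repeat with period 5 on this cycle, and 35 mod 5 = 0, so p^35(1) = p^0(1).
So p^35(1) = 1.

1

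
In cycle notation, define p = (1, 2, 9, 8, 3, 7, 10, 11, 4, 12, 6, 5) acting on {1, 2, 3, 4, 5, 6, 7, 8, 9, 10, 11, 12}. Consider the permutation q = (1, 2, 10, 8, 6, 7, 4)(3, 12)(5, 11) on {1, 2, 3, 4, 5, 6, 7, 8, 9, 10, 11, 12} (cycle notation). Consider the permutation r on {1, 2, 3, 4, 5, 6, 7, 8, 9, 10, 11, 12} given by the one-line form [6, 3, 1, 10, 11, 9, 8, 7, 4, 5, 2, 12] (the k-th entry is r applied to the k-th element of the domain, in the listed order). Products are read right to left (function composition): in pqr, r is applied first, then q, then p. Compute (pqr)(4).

(pqr)(4) = p(q(r(4))). r(4) = 10, then q(10) = 8, then p(8) = 3, so the result is 3.

3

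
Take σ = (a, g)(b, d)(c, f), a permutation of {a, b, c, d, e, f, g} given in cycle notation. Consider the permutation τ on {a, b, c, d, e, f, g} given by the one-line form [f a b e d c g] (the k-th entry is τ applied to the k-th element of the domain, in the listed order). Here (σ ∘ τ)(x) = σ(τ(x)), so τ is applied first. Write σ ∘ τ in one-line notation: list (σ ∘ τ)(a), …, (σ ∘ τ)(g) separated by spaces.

For each element, apply τ then σ: a → f → c; b → a → g; c → b → d; d → e → e; e → d → b; f → c → f; g → g → a.
So σ ∘ τ in one-line form is c g d e b f a.

c g d e b f a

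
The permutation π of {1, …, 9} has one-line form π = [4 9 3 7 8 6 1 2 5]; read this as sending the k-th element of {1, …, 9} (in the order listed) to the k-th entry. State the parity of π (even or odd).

odd

In disjoint-cycle form the cycle lengths are 4, 3, 1, 1.
A cycle is odd iff its length is even; π has 1 even-length cycle, so sgn(π) = (−1)^1 and π is odd.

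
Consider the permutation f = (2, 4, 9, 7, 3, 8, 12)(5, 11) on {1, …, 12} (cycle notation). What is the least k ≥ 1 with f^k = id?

14

The disjoint cycles have lengths 7, 2, 1, 1, 1.
The order of f is the least common multiple of its cycle lengths: lcm(7, 2) = 14.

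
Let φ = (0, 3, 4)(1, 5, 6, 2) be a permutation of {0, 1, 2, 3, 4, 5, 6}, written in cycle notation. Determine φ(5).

Within (1, 5, 6, 2), 5 ↦ 6.

6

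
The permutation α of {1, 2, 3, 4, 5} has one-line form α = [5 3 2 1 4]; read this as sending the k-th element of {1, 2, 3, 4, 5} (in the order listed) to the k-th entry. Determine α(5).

4

5 is element number 5 of the domain, and entry number 5 of the one-line form is 4, so α(5) = 4.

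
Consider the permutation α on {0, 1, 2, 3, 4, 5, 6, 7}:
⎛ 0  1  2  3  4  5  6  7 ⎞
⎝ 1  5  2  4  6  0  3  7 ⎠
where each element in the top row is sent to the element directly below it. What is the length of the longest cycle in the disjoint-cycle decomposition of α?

Decomposing into disjoint cycles gives (0, 1, 5)(3, 4, 6); the longest has length 3.

3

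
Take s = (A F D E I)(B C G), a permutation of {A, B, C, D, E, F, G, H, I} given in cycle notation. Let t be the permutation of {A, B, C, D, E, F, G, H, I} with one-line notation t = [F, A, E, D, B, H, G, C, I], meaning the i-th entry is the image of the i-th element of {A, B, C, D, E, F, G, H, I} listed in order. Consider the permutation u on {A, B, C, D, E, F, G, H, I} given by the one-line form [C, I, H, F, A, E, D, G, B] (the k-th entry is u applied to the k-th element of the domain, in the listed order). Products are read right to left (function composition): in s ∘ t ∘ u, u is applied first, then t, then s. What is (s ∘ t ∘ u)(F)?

(s ∘ t ∘ u)(F) = s(t(u(F))). u(F) = E, then t(E) = B, then s(B) = C, so the result is C.

C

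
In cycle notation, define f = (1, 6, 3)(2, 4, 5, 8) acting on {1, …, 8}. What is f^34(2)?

2 lies in the 4-cycle (2, 4, 5, 8).
Powers repeat with period 4 on this cycle, and 34 mod 4 = 2, so f^34(2) = f^2(2).
Advancing 2 steps from 2: 2 → 4 → 5.

5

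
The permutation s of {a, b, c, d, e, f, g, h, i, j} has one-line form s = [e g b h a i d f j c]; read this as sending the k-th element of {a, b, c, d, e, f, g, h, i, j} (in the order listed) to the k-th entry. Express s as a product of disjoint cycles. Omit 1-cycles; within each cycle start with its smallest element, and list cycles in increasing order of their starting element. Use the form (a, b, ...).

Iterating s from a gives a → e → a; that is the 2-cycle (a, e).
Repeating from the next unused element and collecting all non-trivial cycles gives (a, e)(b, g, d, h, f, i, j, c).

(a, e)(b, g, d, h, f, i, j, c)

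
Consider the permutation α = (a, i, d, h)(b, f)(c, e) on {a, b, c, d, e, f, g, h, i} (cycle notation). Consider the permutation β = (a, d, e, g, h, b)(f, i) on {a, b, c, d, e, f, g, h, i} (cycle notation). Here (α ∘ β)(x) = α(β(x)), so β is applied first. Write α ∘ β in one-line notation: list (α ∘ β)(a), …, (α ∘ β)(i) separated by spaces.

Chase each element through β then α: a → d → h; b → a → i; c → c → e; d → e → c; e → g → g; f → i → d; g → h → a; h → b → f; i → f → b.
Collecting the images, α ∘ β = [h i e c g d a f b].

h i e c g d a f b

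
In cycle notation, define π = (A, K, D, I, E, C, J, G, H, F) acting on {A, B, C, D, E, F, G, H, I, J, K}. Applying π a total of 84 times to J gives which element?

J lies in the 10-cycle (A, K, D, I, E, C, J, G, H, F).
On a 10-cycle, π^10 is the identity, so π^84 = π^4 there (84 ≡ 4 mod 10).
Advancing 4 steps from J: J → G → H → F → A.

A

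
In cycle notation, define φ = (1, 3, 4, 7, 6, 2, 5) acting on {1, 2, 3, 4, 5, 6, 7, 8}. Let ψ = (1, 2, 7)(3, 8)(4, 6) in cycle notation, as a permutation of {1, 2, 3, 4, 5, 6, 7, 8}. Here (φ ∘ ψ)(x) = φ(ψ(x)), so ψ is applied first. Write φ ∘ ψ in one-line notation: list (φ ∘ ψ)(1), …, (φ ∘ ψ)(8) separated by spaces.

5 6 8 2 1 7 3 4

(φ ∘ ψ)(x) = φ(ψ(x)). Computing each image: φ(ψ(1)) = φ(2) = 5, φ(ψ(2)) = φ(7) = 6, φ(ψ(3)) = φ(8) = 8, φ(ψ(4)) = φ(6) = 2, φ(ψ(5)) = φ(5) = 1, φ(ψ(6)) = φ(4) = 7, φ(ψ(7)) = φ(1) = 3, φ(ψ(8)) = φ(3) = 4.
Hence φ ∘ ψ = [5 6 8 2 1 7 3 4].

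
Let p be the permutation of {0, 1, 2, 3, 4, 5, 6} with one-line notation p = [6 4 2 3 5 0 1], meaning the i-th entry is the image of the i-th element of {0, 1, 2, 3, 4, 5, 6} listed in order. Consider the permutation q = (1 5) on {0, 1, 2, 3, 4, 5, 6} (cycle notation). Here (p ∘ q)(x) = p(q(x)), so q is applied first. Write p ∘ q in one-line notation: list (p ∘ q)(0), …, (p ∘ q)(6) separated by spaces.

Chase each element through q then p: 0 → 0 → 6; 1 → 5 → 0; 2 → 2 → 2; 3 → 3 → 3; 4 → 4 → 5; 5 → 1 → 4; 6 → 6 → 1.
Collecting the images, p ∘ q = [6 0 2 3 5 4 1].

6 0 2 3 5 4 1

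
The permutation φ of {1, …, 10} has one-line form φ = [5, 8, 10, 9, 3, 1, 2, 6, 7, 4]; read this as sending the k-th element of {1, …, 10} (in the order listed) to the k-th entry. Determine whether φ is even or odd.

In disjoint-cycle form the cycle lengths are 10.
A cycle is odd iff its length is even; φ has 1 even-length cycle, so sgn(φ) = (−1)^1 and φ is odd.

odd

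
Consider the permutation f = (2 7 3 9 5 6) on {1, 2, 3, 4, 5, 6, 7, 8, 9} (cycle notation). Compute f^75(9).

2

9 lies in the 6-cycle (2 7 3 9 5 6).
Since the cycle has length 6, f^75 acts on it the same as f^3 (75 mod 6 = 3).
Stepping 3 places around the cycle: 9 → 5 → 6 → 2.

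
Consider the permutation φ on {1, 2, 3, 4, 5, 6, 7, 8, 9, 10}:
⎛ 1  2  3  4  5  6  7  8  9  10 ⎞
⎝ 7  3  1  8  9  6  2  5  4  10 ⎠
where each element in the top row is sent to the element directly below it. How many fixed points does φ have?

The fixed points (elements with φ(x) = x) are {6, 10}, so there are 2.

2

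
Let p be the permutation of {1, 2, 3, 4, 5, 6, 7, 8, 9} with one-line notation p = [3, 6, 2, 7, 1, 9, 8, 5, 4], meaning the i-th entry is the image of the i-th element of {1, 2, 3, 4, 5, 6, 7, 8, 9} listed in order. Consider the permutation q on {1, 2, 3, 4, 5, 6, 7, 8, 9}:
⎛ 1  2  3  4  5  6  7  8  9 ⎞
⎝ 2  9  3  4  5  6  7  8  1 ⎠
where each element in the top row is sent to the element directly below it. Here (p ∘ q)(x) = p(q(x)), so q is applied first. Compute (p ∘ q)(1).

6

(p ∘ q)(1) = p(q(1)). q(1) = 2, then p(2) = 6. So (p ∘ q)(1) = 6.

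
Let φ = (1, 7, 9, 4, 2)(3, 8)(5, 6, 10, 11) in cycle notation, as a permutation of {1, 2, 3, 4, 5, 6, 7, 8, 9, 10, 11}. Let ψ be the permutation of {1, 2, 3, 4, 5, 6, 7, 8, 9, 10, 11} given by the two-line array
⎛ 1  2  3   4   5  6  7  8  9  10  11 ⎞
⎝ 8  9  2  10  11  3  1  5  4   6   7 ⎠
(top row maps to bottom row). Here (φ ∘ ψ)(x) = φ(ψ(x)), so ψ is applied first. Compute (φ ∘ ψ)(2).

First apply ψ: ψ(2) = 9, then φ(9) = 4. Thus (φ ∘ ψ)(2) = 4.

4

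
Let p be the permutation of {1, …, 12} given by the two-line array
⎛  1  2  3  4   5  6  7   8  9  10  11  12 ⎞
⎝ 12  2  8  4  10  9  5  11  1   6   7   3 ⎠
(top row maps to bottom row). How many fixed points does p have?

The fixed points (elements with p(x) = x) are {2, 4}, so there are 2.

2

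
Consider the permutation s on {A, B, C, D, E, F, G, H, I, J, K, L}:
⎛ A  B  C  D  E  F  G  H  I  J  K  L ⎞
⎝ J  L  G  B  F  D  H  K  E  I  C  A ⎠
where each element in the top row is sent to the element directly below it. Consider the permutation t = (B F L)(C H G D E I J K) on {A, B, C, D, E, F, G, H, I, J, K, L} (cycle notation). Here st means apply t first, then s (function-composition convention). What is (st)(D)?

F

(st)(D) = s(t(D)). t(D) = E, then s(E) = F. So (st)(D) = F.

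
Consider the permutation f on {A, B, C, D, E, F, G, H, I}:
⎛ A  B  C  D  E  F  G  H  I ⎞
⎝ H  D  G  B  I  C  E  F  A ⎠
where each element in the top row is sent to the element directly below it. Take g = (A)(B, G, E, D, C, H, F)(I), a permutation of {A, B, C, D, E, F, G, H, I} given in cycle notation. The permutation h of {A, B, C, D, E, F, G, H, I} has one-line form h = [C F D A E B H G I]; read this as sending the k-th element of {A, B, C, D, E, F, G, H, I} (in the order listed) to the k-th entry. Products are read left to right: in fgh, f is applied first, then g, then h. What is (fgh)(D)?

H

Chase D: f(D) = B; g(B) = G; h(G) = H. Hence (fgh)(D) = H.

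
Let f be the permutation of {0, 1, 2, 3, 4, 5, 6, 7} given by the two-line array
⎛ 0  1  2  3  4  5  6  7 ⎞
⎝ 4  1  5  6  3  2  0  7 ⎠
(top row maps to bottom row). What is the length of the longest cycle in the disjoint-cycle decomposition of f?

Decomposing into disjoint cycles gives (0, 4, 3, 6)(2, 5); the longest has length 4.

4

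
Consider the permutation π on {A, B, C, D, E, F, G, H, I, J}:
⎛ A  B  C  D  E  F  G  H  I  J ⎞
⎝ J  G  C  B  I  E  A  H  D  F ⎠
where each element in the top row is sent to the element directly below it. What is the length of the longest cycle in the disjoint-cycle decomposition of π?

Decomposing into disjoint cycles gives (A, J, F, E, I, D, B, G); the longest has length 8.

8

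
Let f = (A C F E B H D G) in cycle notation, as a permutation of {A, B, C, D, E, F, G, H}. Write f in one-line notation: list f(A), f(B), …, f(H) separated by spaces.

Reading each image from the cycles: A↦C, B↦H, C↦F, D↦G, E↦B, F↦E, G↦A, H↦D.
So the one-line form is C H F G B E A D.

C H F G B E A D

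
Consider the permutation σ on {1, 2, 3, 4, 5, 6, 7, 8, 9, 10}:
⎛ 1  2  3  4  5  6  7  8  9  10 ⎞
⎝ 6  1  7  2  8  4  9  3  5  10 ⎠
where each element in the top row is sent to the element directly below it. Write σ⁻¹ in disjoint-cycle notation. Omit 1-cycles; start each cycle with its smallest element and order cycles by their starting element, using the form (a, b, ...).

First write σ in disjoint cycles: (1, 6, 4, 2)(3, 7, 9, 5, 8).
Reversing each cycle (and rotating so the smallest element leads) gives σ⁻¹ = (1, 2, 4, 6)(3, 8, 5, 9, 7).

(1, 2, 4, 6)(3, 8, 5, 9, 7)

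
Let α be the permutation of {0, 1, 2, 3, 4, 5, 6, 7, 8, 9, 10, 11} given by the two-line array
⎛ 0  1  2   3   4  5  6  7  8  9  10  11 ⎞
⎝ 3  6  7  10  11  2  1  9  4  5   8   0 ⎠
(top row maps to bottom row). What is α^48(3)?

3

Tracing 3 → 10 → … returns to 3 after 6 steps, so 3 lies in a 6-cycle (0 3 10 8 4 11).
Since the cycle has length 6, α^48 acts on it the same as α^0 (48 mod 6 = 0).
So α^48(3) = 3.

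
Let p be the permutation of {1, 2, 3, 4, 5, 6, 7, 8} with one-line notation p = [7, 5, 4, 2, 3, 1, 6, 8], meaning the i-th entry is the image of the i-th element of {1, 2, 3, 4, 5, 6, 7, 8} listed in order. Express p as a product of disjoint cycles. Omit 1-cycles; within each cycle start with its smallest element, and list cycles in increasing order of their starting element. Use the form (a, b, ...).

(1, 7, 6)(2, 5, 3, 4)

Start at 1 and follow images: 1 → 7 → 6 → 1, giving the cycle (1, 7, 6).
Repeating from the next unused element and collecting all non-trivial cycles gives (1, 7, 6)(2, 5, 3, 4).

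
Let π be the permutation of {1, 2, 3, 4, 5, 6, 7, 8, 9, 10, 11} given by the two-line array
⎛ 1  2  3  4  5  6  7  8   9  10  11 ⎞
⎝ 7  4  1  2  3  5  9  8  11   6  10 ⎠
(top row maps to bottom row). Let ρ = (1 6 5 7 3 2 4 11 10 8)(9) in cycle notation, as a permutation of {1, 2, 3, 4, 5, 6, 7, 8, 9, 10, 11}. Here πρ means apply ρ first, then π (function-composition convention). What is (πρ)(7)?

(πρ)(7) = π(ρ(7)). ρ(7) = 3, then π(3) = 1. So (πρ)(7) = 1.

1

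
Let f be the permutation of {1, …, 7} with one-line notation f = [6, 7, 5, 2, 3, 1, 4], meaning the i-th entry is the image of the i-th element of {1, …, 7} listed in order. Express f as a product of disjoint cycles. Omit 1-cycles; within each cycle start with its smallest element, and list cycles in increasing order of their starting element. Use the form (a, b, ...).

(1, 6)(2, 7, 4)(3, 5)

From 1: 1 → 6 → 1, closing the cycle (1, 6).
Repeating from the next unused element and collecting all non-trivial cycles gives (1, 6)(2, 7, 4)(3, 5).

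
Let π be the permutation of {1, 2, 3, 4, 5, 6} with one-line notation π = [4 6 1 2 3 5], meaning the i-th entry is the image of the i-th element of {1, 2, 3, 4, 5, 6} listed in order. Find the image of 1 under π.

1 is element number 1 of the domain, and entry number 1 of the one-line form is 4, so π(1) = 4.

4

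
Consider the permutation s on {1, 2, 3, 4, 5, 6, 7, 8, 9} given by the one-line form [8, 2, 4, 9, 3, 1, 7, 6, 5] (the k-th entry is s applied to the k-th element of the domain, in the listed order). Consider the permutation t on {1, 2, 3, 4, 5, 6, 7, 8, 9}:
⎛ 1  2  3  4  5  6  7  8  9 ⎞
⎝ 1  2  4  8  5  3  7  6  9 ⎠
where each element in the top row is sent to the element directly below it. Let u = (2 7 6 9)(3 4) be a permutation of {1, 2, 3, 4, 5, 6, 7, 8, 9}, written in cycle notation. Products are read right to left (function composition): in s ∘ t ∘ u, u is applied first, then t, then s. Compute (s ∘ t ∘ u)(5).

(s ∘ t ∘ u)(5) = s(t(u(5))). u(5) = 5, then t(5) = 5, then s(5) = 3, so the result is 3.

3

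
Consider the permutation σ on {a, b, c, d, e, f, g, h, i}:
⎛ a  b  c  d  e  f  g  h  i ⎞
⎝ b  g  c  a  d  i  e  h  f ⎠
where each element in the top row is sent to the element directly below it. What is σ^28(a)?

e

Tracing a → b → … returns to a after 5 steps, so a lies in a 5-cycle (a b g e d).
Since the cycle has length 5, σ^28 acts on it the same as σ^3 (28 mod 5 = 3).
Advancing 3 steps from a: a → b → g → e.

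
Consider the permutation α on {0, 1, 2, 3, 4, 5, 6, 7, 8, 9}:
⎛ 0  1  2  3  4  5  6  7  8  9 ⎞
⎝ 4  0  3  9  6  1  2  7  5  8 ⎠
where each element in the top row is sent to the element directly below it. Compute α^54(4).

Tracing 4 → 6 → … returns to 4 after 9 steps, so 4 lies in a 9-cycle (0, 4, 6, 2, 3, 9, 8, 5, 1).
Since the cycle has length 9, α^54 acts on it the same as α^0 (54 mod 9 = 0).
So α^54(4) = 4.

4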